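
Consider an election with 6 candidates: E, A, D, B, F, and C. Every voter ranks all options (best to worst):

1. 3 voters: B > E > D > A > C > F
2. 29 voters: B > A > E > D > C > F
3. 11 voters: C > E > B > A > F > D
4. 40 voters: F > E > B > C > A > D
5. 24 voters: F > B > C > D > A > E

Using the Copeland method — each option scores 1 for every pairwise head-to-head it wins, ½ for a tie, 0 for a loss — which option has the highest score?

F

E: beats A, D, and C; loses to B and F → score 3.
A: beats D; loses to E, B, F, and C → score 1.
D: loses to E, A, B, F, and C → score 0.
B: beats E, A, D, and C; loses to F → score 4.
F: beats E, A, D, B, and C → score 5.
C: beats A and D; loses to E, B, and F → score 2.
F has the best pairwise record.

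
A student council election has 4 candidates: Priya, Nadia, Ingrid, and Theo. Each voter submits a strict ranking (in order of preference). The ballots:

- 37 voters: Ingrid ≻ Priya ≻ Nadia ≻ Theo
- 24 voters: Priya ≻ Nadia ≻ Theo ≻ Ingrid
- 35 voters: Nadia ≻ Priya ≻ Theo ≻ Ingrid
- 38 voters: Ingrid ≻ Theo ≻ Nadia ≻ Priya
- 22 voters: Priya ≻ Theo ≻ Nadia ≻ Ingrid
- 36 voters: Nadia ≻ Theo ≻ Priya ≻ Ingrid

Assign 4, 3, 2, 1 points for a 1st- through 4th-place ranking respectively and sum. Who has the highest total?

Priya: 37·3 + 24·4 + 35·3 + 38·1 + 22·4 + 36·2 = 510
Nadia: 37·2 + 24·3 + 35·4 + 38·2 + 22·2 + 36·4 = 550
Ingrid: 37·4 + 24·1 + 35·1 + 38·4 + 22·1 + 36·1 = 417
Theo: 37·1 + 24·2 + 35·2 + 38·3 + 22·3 + 36·3 = 443
Nadia has the highest Borda score (550).

Nadia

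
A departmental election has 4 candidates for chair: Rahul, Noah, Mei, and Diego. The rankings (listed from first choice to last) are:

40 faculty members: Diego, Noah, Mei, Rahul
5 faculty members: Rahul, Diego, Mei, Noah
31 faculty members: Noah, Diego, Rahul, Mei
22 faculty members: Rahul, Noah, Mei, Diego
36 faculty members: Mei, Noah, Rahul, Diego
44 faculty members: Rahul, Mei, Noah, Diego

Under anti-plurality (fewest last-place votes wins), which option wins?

Noah

Last-place votes: Rahul 40, Noah 5, Mei 31, Diego 102.
Noah is ranked last by the fewest voters, so Noah wins.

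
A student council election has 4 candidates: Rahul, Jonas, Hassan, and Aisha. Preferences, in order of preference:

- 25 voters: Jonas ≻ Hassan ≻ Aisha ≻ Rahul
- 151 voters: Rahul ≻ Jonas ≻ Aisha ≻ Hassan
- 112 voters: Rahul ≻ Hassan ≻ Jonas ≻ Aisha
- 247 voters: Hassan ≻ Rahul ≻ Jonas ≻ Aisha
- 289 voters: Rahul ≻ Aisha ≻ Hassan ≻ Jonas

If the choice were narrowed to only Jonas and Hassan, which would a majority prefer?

Hassan

Voters preferring Jonas to Hassan: 176; preferring Hassan to Jonas: 648.
Hassan wins the head-to-head.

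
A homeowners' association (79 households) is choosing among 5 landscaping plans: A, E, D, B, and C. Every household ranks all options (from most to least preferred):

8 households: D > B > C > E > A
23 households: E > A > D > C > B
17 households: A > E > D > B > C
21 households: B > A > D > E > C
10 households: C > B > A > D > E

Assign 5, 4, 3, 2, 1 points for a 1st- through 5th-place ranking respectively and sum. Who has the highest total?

A: 8·1 + 23·4 + 17·5 + 21·4 + 10·3 = 299
E: 8·2 + 23·5 + 17·4 + 21·2 + 10·1 = 251
D: 8·5 + 23·3 + 17·3 + 21·3 + 10·2 = 243
B: 8·4 + 23·1 + 17·2 + 21·5 + 10·4 = 234
C: 8·3 + 23·2 + 17·1 + 21·1 + 10·5 = 158
A has the highest Borda score (299).

A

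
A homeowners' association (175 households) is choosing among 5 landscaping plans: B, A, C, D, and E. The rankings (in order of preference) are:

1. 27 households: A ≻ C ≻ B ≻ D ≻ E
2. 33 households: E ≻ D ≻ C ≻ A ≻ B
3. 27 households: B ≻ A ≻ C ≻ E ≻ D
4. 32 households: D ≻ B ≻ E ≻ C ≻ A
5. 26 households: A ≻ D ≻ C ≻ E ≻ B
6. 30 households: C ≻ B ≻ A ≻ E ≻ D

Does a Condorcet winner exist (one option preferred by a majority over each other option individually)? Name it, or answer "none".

none

Checking pairwise contests:
C beats B 116–59.
B beats A 89–86.
D beats C 91–84.
A beats D 110–65.
B beats E 116–59.
Every option loses at least one head-to-head, so there is no Condorcet winner.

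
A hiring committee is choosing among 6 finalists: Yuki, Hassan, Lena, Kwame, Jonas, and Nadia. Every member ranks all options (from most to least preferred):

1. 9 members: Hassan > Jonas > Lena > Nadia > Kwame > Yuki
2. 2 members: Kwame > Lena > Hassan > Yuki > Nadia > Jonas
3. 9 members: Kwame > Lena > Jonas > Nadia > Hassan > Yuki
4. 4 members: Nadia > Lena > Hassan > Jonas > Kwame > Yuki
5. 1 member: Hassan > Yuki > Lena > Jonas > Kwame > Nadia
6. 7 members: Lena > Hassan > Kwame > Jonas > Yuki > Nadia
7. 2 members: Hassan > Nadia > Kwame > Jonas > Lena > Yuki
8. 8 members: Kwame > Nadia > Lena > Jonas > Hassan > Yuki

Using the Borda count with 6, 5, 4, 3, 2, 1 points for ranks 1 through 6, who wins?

Lena

Yuki: 9·1 + 2·3 + 9·1 + 4·1 + 1·5 + 7·2 + 2·1 + 8·1 = 57
Hassan: 9·6 + 2·4 + 9·2 + 4·4 + 1·6 + 7·5 + 2·6 + 8·2 = 165
Lena: 9·4 + 2·5 + 9·5 + 4·5 + 1·4 + 7·6 + 2·2 + 8·4 = 193
Kwame: 9·2 + 2·6 + 9·6 + 4·2 + 1·2 + 7·4 + 2·4 + 8·6 = 178
Jonas: 9·5 + 2·1 + 9·4 + 4·3 + 1·3 + 7·3 + 2·3 + 8·3 = 149
Nadia: 9·3 + 2·2 + 9·3 + 4·6 + 1·1 + 7·1 + 2·5 + 8·5 = 140
Lena has the highest Borda score (193).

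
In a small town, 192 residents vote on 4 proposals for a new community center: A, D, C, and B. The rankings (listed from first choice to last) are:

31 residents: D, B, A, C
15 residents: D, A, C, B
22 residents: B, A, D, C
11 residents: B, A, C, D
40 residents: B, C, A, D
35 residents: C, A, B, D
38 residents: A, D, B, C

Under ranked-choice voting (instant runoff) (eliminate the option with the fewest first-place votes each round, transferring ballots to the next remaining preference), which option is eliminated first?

C

Round 1: A 38, D 46, C 35, B 73. Eliminate C.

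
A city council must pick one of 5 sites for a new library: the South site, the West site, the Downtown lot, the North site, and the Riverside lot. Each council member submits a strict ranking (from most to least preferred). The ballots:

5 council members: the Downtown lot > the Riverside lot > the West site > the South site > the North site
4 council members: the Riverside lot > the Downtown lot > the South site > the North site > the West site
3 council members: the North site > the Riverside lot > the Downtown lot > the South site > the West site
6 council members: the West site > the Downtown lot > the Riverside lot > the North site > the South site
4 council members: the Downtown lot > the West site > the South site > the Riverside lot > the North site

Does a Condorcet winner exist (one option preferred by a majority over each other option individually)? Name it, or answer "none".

the Downtown lot

the Downtown lot vs the South site: 22–0 for the Downtown lot.
the Downtown lot vs the West site: 16–6 for the Downtown lot.
the Downtown lot vs the North site: 19–3 for the Downtown lot.
the Downtown lot vs the Riverside lot: 15–7 for the Downtown lot.
the Downtown lot beats every other option head-to-head.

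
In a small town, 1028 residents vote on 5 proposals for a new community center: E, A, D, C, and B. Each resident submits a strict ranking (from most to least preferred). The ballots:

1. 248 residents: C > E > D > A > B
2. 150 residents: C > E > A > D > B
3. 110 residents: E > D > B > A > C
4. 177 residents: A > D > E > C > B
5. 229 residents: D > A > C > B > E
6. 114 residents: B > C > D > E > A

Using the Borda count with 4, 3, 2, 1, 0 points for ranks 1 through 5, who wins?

E: 248·3 + 150·3 + 110·4 + 177·2 + 229·0 + 114·1 = 2102
A: 248·1 + 150·2 + 110·1 + 177·4 + 229·3 + 114·0 = 2053
D: 248·2 + 150·1 + 110·3 + 177·3 + 229·4 + 114·2 = 2651
C: 248·4 + 150·4 + 110·0 + 177·1 + 229·2 + 114·3 = 2569
B: 248·0 + 150·0 + 110·2 + 177·0 + 229·1 + 114·4 = 905
D has the highest Borda score (2651).

D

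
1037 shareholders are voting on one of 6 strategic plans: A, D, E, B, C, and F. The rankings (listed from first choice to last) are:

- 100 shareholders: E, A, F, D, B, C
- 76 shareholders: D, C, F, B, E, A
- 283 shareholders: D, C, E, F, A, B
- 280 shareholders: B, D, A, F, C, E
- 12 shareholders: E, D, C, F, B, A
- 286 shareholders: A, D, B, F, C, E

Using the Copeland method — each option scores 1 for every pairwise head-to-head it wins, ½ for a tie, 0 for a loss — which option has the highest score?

D

A: beats E, B, C, and F; loses to D → score 4.
D: beats A, E, B, C, and F → score 5.
E: loses to A, D, B, C, and F → score 0.
B: beats E, C, and F; loses to A and D → score 3.
C: beats E; loses to A, D, B, and F → score 1.
F: beats E and C; loses to A, D, and B → score 2.
D has the best pairwise record.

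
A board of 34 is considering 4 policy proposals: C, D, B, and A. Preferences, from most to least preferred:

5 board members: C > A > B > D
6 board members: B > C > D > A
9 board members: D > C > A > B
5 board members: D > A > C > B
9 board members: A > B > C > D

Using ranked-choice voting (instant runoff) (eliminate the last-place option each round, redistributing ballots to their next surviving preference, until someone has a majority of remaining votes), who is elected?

Round 1: C 5, D 14, B 6, A 9. Eliminate C.
Round 2: D 14, B 6, A 14. Eliminate B.
Round 3: D 20, A 14. D has a majority.

D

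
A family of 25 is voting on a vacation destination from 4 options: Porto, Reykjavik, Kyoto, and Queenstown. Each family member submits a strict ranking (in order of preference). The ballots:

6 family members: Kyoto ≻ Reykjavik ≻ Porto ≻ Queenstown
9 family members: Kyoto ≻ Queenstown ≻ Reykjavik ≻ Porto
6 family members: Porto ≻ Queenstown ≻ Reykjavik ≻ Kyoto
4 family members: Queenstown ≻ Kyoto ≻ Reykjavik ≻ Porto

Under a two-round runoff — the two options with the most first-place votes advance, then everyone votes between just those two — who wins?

Round 1 first-place votes: Porto 6, Reykjavik 0, Kyoto 15, Queenstown 4.
Kyoto and Porto advance.
Runoff: Kyoto is preferred to Porto by 19 voters; Porto by 6.
Kyoto wins the runoff.

Kyoto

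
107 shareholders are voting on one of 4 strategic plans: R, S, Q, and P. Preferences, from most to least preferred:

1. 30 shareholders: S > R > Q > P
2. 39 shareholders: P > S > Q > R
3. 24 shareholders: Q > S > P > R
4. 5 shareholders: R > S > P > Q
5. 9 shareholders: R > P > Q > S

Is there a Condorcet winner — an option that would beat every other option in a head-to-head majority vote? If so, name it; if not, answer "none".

S vs R: 93–14 for S.
S vs Q: 74–33 for S.
S vs P: 59–48 for S.
S beats every other option head-to-head.

S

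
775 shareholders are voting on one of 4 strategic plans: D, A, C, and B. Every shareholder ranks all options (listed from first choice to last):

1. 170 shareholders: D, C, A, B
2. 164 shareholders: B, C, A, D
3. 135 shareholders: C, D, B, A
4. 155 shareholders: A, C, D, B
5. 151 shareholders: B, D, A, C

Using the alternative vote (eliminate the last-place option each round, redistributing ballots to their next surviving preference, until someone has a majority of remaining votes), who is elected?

D

Round 1: D 170, A 155, C 135, B 315. Eliminate C.
Round 2: D 305, A 155, B 315. Eliminate A.
Round 3: D 460, B 315. D has a majority.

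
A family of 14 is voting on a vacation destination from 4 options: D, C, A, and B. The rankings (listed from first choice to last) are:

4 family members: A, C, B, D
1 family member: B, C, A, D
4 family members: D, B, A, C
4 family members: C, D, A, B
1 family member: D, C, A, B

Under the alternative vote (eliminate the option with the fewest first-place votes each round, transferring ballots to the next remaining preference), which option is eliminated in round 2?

Round 1: D 5, C 4, A 4, B 1. Eliminate B.
Round 2: D 5, C 5, A 4. Eliminate A.

A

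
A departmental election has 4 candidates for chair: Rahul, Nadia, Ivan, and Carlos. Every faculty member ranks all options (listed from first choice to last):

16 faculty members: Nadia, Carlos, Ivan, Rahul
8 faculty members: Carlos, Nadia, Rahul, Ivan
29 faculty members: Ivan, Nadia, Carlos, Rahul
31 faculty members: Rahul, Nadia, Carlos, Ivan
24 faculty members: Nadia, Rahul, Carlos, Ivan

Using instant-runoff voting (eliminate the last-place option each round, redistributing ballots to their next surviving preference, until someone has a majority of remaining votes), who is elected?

Nadia

Round 1: Rahul 31, Nadia 40, Ivan 29, Carlos 8. Eliminate Carlos.
Round 2: Rahul 31, Nadia 48, Ivan 29. Eliminate Ivan.
Round 3: Rahul 31, Nadia 77. Nadia has a majority.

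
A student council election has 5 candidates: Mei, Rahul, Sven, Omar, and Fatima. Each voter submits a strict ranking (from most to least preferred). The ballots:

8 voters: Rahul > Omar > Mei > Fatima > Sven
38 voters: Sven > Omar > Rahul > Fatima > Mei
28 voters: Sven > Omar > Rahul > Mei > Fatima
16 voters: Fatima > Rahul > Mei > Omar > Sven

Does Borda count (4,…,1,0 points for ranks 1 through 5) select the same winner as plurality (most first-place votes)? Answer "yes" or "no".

Borda — scores: Mei 76, Rahul 212, Sven 264, Omar 238, Fatima 110. Winner: Sven.
Plurality — first-place votes: Mei 0, Rahul 8, Sven 66, Omar 0, Fatima 16. Winner: Sven.
The two methods agree.

yes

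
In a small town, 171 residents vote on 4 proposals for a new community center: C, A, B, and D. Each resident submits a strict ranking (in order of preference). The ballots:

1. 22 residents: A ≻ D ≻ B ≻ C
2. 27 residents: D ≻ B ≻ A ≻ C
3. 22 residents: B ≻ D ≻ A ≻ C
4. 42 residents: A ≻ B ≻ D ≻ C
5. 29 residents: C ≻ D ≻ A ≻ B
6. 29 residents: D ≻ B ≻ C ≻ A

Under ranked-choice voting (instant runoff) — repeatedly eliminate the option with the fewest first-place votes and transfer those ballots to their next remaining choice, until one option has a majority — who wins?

Round 1: C 29, A 64, B 22, D 56. Eliminate B.
Round 2: C 29, A 64, D 78. Eliminate C.
Round 3: A 64, D 107. D has a majority.

D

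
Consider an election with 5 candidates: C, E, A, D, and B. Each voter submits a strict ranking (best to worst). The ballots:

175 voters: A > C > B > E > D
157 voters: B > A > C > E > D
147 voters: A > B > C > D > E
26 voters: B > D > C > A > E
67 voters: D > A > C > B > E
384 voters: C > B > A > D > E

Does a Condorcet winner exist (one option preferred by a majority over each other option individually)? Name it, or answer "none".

Checking pairwise contests:
A beats C 546–410.
C beats E 956–0.
B beats A 567–389.
C beats D 863–93.
C beats B 626–330.
Every option loses at least one head-to-head, so there is no Condorcet winner.

none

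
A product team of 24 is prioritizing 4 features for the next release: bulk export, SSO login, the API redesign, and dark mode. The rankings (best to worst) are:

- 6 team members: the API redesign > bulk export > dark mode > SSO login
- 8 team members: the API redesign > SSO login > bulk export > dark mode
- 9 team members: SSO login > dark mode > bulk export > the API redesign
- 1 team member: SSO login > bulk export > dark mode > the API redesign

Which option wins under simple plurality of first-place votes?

the API redesign

First-place votes: bulk export 0, SSO login 10, the API redesign 14, dark mode 0.
the API redesign has the most first-place votes.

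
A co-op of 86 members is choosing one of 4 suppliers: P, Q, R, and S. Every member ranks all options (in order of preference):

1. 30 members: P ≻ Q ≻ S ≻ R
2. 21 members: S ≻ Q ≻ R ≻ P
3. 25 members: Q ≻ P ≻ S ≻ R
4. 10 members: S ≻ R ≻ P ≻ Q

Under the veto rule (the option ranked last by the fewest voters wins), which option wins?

S

Last-place votes: P 21, Q 10, R 55, S 0.
S is ranked last by the fewest voters, so S wins.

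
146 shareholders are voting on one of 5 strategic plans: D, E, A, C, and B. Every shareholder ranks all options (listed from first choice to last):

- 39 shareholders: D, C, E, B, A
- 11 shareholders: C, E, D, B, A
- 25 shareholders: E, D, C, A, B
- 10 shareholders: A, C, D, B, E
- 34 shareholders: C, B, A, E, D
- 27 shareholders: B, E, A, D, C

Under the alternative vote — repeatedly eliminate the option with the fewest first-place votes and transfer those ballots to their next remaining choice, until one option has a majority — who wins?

D

Round 1: D 39, E 25, A 10, C 45, B 27. Eliminate A.
Round 2: D 39, E 25, C 55, B 27. Eliminate E.
Round 3: D 64, C 55, B 27. Eliminate B.
Round 4: D 91, C 55. D has a majority.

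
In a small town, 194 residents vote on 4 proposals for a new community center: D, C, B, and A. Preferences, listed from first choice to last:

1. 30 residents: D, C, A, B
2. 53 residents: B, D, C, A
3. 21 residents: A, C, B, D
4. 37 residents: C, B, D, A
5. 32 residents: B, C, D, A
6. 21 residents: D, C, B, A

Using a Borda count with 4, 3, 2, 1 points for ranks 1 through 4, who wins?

D: 30·4 + 53·3 + 21·1 + 37·2 + 32·2 + 21·4 = 522
C: 30·3 + 53·2 + 21·3 + 37·4 + 32·3 + 21·3 = 566
B: 30·1 + 53·4 + 21·2 + 37·3 + 32·4 + 21·2 = 565
A: 30·2 + 53·1 + 21·4 + 37·1 + 32·1 + 21·1 = 287
C has the highest Borda score (566).

C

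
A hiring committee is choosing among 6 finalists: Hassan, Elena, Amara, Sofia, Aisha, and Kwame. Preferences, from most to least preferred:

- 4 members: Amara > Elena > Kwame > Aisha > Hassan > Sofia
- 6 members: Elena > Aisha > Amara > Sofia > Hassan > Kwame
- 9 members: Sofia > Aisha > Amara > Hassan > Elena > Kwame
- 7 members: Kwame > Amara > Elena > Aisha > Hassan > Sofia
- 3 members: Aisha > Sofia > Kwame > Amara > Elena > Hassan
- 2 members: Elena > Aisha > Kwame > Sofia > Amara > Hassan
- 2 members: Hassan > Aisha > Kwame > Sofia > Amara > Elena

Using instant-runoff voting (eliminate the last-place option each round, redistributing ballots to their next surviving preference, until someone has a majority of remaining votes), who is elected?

Round 1: Hassan 2, Elena 8, Amara 4, Sofia 9, Aisha 3, Kwame 7. Eliminate Hassan.
Round 2: Elena 8, Amara 4, Sofia 9, Aisha 5, Kwame 7. Eliminate Amara.
Round 3: Elena 12, Sofia 9, Aisha 5, Kwame 7. Eliminate Aisha.
Round 4: Elena 12, Sofia 12, Kwame 9. Eliminate Kwame.
Round 5: Elena 19, Sofia 14. Elena has a majority.

Elena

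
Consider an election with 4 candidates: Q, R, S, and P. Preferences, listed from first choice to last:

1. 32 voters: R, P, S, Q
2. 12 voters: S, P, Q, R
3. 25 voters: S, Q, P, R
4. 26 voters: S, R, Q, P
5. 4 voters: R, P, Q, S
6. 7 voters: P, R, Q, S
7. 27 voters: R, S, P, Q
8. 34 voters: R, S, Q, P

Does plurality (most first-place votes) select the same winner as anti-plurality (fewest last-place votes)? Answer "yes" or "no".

Plurality — first-place votes: Q 0, R 97, S 63, P 7. Winner: R.
Anti-plurality — last-place votes: Q 59, R 37, S 11, P 60. Winner: S.
The two methods disagree.

no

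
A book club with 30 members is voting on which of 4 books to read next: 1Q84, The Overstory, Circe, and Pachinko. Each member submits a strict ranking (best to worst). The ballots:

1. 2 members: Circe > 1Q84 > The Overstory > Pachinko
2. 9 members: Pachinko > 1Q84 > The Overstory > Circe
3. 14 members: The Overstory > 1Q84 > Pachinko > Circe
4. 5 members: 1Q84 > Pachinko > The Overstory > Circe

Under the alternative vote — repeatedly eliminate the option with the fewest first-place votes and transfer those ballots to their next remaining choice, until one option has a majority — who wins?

The Overstory

Round 1: 1Q84 5, The Overstory 14, Circe 2, Pachinko 9. Eliminate Circe.
Round 2: 1Q84 7, The Overstory 14, Pachinko 9. Eliminate 1Q84.
Round 3: The Overstory 16, Pachinko 14. The Overstory has a majority.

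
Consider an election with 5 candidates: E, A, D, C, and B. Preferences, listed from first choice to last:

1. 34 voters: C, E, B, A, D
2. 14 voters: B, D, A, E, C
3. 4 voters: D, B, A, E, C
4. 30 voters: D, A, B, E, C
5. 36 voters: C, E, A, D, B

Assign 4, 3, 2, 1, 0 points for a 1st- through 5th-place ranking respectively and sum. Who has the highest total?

E: 34·3 + 14·1 + 4·1 + 30·1 + 36·3 = 258
A: 34·1 + 14·2 + 4·2 + 30·3 + 36·2 = 232
D: 34·0 + 14·3 + 4·4 + 30·4 + 36·1 = 214
C: 34·4 + 14·0 + 4·0 + 30·0 + 36·4 = 280
B: 34·2 + 14·4 + 4·3 + 30·2 + 36·0 = 196
C has the highest Borda score (280).

C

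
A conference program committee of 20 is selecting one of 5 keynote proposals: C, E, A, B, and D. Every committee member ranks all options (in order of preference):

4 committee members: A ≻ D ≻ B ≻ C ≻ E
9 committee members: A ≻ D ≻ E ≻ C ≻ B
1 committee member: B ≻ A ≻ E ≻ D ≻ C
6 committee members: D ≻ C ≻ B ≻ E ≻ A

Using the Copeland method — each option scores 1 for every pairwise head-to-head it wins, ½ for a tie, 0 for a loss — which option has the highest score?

C: beats B; ties E; loses to A and D → score 1.5.
E: ties C; loses to A, B, and D → score 0.5.
A: beats C, E, B, and D → score 4.
B: beats E; loses to C, A, and D → score 1.
D: beats C, E, and B; loses to A → score 3.
A has the best pairwise record.

A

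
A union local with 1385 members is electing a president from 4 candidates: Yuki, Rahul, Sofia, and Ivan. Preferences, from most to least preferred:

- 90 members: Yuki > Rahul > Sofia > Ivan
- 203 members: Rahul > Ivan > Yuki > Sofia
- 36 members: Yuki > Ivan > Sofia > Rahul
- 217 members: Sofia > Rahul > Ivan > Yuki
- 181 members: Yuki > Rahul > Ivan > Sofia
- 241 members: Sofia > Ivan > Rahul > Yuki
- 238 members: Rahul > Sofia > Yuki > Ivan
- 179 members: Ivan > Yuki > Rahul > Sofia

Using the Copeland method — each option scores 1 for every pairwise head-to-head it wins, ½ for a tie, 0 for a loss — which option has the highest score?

Yuki: loses to Rahul, Sofia, and Ivan → score 0.
Rahul: beats Yuki, Sofia, and Ivan → score 3.
Sofia: beats Yuki and Ivan; loses to Rahul → score 2.
Ivan: beats Yuki; loses to Rahul and Sofia → score 1.
Rahul has the best pairwise record.

Rahul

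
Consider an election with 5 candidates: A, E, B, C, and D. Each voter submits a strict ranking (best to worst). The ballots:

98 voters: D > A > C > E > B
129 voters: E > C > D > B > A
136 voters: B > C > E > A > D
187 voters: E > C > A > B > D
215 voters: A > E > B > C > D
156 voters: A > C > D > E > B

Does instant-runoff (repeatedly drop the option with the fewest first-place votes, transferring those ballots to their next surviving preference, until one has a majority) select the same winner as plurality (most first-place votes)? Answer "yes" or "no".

Instant-runoff — R1 A 371, E 316, B 136, C 0, D 98 (C out); R2 A 371, E 316, B 136, D 98 (D out); R3 A 469, E 316, B 136 (A winner). Winner: A.
Plurality — first-place votes: A 371, E 316, B 136, C 0, D 98. Winner: A.
The two methods agree.

yes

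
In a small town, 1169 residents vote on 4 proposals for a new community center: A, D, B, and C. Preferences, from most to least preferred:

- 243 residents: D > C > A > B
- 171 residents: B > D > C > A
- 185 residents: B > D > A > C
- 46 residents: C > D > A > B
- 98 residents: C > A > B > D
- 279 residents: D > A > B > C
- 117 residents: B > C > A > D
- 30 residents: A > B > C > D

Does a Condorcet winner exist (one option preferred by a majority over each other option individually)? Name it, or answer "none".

none

Checking pairwise contests:
D beats A 924–245.
B beats D 601–568.
A beats B 696–473.
D beats C 878–291.
Every option loses at least one head-to-head, so there is no Condorcet winner.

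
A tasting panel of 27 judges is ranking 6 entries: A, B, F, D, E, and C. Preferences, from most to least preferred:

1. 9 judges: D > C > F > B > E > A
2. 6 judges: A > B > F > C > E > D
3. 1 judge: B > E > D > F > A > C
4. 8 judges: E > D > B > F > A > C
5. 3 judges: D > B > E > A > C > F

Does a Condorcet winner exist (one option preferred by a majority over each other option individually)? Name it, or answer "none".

Checking pairwise contests:
B beats A 21–6.
D beats B 20–7.
B beats F 18–9.
E beats D 15–12.
B beats E 19–8.
A beats C 18–9.
Every option loses at least one head-to-head, so there is no Condorcet winner.

none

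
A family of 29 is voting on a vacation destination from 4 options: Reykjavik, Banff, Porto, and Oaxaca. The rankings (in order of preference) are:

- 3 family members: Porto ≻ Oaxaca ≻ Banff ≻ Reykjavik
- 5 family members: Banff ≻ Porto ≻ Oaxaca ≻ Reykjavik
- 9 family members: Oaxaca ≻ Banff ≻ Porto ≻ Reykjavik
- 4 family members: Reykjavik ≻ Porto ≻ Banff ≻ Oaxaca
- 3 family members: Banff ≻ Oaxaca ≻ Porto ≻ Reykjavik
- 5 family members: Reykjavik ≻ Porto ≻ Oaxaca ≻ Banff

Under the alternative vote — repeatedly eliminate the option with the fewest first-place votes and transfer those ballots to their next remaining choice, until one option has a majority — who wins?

Round 1: Reykjavik 9, Banff 8, Porto 3, Oaxaca 9. Eliminate Porto.
Round 2: Reykjavik 9, Banff 8, Oaxaca 12. Eliminate Banff.
Round 3: Reykjavik 9, Oaxaca 20. Oaxaca has a majority.

Oaxaca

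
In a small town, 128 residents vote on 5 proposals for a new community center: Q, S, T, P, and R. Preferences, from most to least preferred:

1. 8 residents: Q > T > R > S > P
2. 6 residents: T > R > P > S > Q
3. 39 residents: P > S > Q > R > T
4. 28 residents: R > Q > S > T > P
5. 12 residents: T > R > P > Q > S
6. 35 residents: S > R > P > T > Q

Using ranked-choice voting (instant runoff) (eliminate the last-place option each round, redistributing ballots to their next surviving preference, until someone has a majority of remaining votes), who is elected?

Round 1: Q 8, S 35, T 18, P 39, R 28. Eliminate Q.
Round 2: S 35, T 26, P 39, R 28. Eliminate T.
Round 3: S 35, P 39, R 54. Eliminate S.
Round 4: P 39, R 89. R has a majority.

R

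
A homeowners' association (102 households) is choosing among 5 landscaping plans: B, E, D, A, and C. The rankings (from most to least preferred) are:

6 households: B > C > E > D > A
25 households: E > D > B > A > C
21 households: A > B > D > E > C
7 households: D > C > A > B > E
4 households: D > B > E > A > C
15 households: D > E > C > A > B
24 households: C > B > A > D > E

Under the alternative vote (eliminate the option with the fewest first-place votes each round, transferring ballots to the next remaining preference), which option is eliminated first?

B

Round 1: B 6, E 25, D 26, A 21, C 24. Eliminate B.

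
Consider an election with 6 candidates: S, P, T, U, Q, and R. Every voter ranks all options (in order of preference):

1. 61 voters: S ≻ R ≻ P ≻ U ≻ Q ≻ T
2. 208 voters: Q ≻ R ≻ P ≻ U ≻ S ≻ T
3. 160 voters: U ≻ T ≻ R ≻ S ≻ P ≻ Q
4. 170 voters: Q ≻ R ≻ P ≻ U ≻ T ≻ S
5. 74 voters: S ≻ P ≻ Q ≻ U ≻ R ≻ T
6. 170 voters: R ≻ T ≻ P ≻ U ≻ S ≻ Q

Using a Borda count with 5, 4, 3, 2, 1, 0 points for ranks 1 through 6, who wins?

S: 61·5 + 208·1 + 160·2 + 170·0 + 74·5 + 170·1 = 1373
P: 61·3 + 208·3 + 160·1 + 170·3 + 74·4 + 170·3 = 2283
T: 61·0 + 208·0 + 160·4 + 170·1 + 74·0 + 170·4 = 1490
U: 61·2 + 208·2 + 160·5 + 170·2 + 74·2 + 170·2 = 2166
Q: 61·1 + 208·5 + 160·0 + 170·5 + 74·3 + 170·0 = 2173
R: 61·4 + 208·4 + 160·3 + 170·4 + 74·1 + 170·5 = 3160
R has the highest Borda score (3160).

R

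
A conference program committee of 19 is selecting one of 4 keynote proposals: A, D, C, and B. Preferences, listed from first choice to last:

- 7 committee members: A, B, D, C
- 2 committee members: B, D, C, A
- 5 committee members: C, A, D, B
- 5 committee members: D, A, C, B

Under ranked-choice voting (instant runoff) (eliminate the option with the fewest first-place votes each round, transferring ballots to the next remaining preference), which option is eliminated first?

Round 1: A 7, D 5, C 5, B 2. Eliminate B.

B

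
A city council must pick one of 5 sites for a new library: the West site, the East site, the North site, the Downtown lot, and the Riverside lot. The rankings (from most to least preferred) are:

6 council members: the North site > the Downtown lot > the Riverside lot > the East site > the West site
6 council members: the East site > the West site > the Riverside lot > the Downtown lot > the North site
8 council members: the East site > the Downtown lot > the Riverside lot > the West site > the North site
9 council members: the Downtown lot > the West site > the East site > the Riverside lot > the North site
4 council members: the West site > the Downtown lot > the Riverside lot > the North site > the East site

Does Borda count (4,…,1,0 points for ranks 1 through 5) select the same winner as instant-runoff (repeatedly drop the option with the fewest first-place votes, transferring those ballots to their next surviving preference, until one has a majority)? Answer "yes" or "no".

yes

Borda — scores: the West site 69, the East site 80, the North site 28, the Downtown lot 96, the Riverside lot 57. Winner: the Downtown lot.
Instant-runoff — R1 the West site 4, the East site 14, the North site 6, the Downtown lot 9, the Riverside lot 0 (the Riverside lot out); R2 the West site 4, the East site 14, the North site 6, the Downtown lot 9 (the West site out); R3 the East site 14, the North site 6, the Downtown lot 13 (the North site out); R4 the East site 14, the Downtown lot 19 (the Downtown lot winner). Winner: the Downtown lot.
The two methods agree.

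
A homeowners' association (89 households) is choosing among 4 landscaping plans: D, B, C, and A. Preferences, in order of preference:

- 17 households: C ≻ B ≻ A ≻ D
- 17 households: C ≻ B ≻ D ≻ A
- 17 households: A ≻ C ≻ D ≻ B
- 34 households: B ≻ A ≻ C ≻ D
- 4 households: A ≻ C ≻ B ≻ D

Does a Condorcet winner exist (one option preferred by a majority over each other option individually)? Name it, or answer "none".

Checking pairwise contests:
B beats D 72–17.
C beats B 55–34.
A beats C 55–34.
B beats A 68–21.
Every option loses at least one head-to-head, so there is no Condorcet winner.

none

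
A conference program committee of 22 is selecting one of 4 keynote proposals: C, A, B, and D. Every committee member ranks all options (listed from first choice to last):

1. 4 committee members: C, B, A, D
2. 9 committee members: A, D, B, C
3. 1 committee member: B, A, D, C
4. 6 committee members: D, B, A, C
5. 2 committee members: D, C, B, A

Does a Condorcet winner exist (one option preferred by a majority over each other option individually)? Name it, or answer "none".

Checking pairwise contests:
A beats C 16–6.
B beats A 13–9.
D beats B 17–5.
A beats D 14–8.
Every option loses at least one head-to-head, so there is no Condorcet winner.

none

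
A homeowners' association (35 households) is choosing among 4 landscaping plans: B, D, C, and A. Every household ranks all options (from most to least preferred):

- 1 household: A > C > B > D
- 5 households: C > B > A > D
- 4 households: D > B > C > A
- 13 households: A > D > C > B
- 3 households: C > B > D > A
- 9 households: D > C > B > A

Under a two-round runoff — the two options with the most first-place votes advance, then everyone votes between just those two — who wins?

Round 1 first-place votes: B 0, D 13, C 8, A 14.
A and D advance.
Runoff: A is preferred to D by 19 voters; D by 16.
A wins the runoff.

A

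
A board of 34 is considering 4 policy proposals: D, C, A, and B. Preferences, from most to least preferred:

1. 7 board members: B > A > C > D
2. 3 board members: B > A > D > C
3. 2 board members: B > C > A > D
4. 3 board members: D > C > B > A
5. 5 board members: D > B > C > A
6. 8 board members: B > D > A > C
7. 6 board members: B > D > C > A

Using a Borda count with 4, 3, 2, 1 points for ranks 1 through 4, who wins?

D: 7·1 + 3·2 + 2·1 + 3·4 + 5·4 + 8·3 + 6·3 = 89
C: 7·2 + 3·1 + 2·3 + 3·3 + 5·2 + 8·1 + 6·2 = 62
A: 7·3 + 3·3 + 2·2 + 3·1 + 5·1 + 8·2 + 6·1 = 64
B: 7·4 + 3·4 + 2·4 + 3·2 + 5·3 + 8·4 + 6·4 = 125
B has the highest Borda score (125).

B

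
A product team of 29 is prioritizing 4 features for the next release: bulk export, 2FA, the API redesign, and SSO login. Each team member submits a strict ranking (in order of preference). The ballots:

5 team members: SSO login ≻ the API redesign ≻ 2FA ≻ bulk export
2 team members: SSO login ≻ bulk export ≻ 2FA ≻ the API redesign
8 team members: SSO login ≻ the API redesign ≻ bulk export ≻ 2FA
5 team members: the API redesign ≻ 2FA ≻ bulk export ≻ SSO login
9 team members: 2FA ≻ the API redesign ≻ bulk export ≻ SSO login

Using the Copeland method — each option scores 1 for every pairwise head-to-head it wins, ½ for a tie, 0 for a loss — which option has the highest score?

SSO login

bulk export: loses to 2FA, the API redesign, and SSO login → score 0.
2FA: beats bulk export; loses to the API redesign and SSO login → score 1.
the API redesign: beats bulk export and 2FA; loses to SSO login → score 2.
SSO login: beats bulk export, 2FA, and the API redesign → score 3.
SSO login has the best pairwise record.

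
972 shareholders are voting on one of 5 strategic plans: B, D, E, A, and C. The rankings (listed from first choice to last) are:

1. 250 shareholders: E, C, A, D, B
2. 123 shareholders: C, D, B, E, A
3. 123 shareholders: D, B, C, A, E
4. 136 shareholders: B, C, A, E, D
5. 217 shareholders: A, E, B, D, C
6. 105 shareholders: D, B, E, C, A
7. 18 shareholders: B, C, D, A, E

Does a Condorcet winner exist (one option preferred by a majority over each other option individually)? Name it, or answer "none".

none

Checking pairwise contests:
D beats B 601–371.
E beats D 603–369.
B beats E 505–467.
B beats A 505–467.
B beats C 599–373.
Every option loses at least one head-to-head, so there is no Condorcet winner.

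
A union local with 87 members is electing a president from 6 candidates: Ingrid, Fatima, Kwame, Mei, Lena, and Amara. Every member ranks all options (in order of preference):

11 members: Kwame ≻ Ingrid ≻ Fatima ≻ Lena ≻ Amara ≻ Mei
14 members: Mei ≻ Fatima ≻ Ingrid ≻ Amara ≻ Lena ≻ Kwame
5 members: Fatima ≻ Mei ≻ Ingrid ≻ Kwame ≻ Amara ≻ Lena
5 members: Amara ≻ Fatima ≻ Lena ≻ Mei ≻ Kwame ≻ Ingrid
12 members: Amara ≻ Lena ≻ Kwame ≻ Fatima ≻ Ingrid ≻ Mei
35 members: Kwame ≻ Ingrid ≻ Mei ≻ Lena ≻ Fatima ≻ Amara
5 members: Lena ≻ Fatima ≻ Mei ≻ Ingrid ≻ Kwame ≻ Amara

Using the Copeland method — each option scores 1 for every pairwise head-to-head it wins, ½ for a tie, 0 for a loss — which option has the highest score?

Kwame

Ingrid: beats Fatima, Mei, Lena, and Amara; loses to Kwame → score 4.
Fatima: beats Amara; loses to Ingrid, Kwame, Mei, and Lena → score 1.
Kwame: beats Ingrid, Fatima, Mei, Lena, and Amara → score 5.
Mei: beats Fatima, Lena, and Amara; loses to Ingrid and Kwame → score 3.
Lena: beats Fatima and Amara; loses to Ingrid, Kwame, and Mei → score 2.
Amara: loses to Ingrid, Fatima, Kwame, Mei, and Lena → score 0.
Kwame has the best pairwise record.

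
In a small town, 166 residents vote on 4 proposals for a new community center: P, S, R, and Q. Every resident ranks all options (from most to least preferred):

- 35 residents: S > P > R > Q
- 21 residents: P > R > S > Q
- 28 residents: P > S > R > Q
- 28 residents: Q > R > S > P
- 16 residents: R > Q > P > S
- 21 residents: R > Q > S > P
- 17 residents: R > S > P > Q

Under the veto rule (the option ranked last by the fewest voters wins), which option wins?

R

Last-place votes: P 49, S 16, R 0, Q 101.
R is ranked last by the fewest voters, so R wins.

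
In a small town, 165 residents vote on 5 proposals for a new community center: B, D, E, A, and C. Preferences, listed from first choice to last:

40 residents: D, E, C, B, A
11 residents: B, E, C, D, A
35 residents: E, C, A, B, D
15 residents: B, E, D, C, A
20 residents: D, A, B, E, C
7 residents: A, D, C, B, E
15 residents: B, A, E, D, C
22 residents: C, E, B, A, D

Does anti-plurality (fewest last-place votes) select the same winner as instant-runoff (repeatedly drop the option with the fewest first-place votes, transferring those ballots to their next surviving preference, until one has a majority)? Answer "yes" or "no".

Anti-plurality — last-place votes: B 0, D 57, E 7, A 66, C 35. Winner: B.
Instant-runoff — R1 B 41, D 60, E 35, A 7, C 22 (A out); R2 B 41, D 67, E 35, C 22 (C out); R3 B 41, D 67, E 57 (B out); R4 D 67, E 98 (E winner). Winner: E.
The two methods disagree.

no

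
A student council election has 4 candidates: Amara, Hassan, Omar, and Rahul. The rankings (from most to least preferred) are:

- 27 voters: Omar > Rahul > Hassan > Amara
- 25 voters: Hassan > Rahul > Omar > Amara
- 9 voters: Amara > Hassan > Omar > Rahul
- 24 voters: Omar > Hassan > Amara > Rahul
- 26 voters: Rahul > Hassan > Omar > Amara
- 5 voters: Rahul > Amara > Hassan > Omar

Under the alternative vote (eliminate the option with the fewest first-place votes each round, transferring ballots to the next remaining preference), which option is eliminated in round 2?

Round 1: Amara 9, Hassan 25, Omar 51, Rahul 31. Eliminate Amara.
Round 2: Hassan 34, Omar 51, Rahul 31. Eliminate Rahul.

Rahul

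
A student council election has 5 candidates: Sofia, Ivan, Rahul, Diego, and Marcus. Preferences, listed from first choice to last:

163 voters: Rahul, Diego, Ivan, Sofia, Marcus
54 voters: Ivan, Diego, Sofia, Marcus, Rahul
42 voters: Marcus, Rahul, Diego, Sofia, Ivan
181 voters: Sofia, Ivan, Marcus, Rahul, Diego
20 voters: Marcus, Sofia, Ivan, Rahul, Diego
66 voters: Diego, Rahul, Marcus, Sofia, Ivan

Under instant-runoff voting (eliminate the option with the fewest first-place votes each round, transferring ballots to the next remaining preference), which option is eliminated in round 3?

Diego

Round 1: Sofia 181, Ivan 54, Rahul 163, Diego 66, Marcus 62. Eliminate Ivan.
Round 2: Sofia 181, Rahul 163, Diego 120, Marcus 62. Eliminate Marcus.
Round 3: Sofia 201, Rahul 205, Diego 120. Eliminate Diego.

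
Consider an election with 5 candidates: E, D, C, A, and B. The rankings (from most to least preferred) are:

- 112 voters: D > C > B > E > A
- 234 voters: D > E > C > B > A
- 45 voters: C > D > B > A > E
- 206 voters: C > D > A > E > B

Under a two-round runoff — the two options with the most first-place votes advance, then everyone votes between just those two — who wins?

Round 1 first-place votes: E 0, D 346, C 251, A 0, B 0.
D and C advance.
Runoff: D is preferred to C by 346 voters; C by 251.
D wins the runoff.

D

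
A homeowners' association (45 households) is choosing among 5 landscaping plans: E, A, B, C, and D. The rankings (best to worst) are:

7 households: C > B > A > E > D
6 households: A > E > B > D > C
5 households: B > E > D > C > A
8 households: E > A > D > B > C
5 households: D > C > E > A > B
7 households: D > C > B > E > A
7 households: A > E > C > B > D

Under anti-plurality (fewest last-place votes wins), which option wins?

E

Last-place votes: E 0, A 12, B 5, C 14, D 14.
E is ranked last by the fewest voters, so E wins.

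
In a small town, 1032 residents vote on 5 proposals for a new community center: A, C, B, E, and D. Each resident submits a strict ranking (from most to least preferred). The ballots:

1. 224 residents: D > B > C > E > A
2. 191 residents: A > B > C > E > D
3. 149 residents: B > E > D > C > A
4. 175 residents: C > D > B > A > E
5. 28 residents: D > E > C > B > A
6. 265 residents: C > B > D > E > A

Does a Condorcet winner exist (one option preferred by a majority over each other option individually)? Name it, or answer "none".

B vs A: 841–191 for B.
B vs C: 564–468 for B.
B vs E: 1004–28 for B.
B vs D: 605–427 for B.
B beats every other option head-to-head.

B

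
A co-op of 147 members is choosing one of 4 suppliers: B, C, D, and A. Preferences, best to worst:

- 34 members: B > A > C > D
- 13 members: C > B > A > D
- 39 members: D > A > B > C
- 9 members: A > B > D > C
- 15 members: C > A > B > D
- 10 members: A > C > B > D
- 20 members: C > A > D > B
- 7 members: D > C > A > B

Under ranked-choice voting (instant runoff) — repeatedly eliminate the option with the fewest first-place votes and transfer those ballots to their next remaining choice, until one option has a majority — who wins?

Round 1: B 34, C 48, D 46, A 19. Eliminate A.
Round 2: B 43, C 58, D 46. Eliminate B.
Round 3: C 92, D 55. C has a majority.

C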